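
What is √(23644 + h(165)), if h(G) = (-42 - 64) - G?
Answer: 21*√53 ≈ 152.88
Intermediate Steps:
h(G) = -106 - G
√(23644 + h(165)) = √(23644 + (-106 - 1*165)) = √(23644 + (-106 - 165)) = √(23644 - 271) = √23373 = 21*√53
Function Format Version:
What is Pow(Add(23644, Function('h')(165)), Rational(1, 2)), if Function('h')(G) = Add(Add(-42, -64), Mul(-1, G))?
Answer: Mul(21, Pow(53, Rational(1, 2))) ≈ 152.88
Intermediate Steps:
Function('h')(G) = Add(-106, Mul(-1, G))
Pow(Add(23644, Function('h')(165)), Rational(1, 2)) = Pow(Add(23644, Add(-106, Mul(-1, 165))), Rational(1, 2)) = Pow(Add(23644, Add(-106, -165)), Rational(1, 2)) = Pow(Add(23644, -271), Rational(1, 2)) = Pow(23373, Rational(1, 2)) = Mul(21, Pow(53, Rational(1, 2)))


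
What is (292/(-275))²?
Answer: 85264/75625 ≈ 1.1275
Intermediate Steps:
(292/(-275))² = (292*(-1/275))² = (-292/275)² = 85264/75625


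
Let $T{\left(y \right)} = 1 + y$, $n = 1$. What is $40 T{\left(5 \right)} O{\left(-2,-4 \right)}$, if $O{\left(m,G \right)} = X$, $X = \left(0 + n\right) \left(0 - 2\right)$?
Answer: $-480$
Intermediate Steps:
$X = -2$ ($X = \left(0 + 1\right) \left(0 - 2\right) = 1 \left(-2\right) = -2$)
$O{\left(m,G \right)} = -2$
$40 T{\left(5 \right)} O{\left(-2,-4 \right)} = 40 \left(1 + 5\right) \left(-2\right) = 40 \cdot 6 \left(-2\right) = 240 \left(-2\right) = -480$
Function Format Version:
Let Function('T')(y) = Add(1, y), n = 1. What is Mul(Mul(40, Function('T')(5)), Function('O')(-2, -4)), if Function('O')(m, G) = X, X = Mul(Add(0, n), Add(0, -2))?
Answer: -480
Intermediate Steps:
X = -2 (X = Mul(Add(0, 1), Add(0, -2)) = Mul(1, -2) = -2)
Function('O')(m, G) = -2
Mul(Mul(40, Function('T')(5)), Function('O')(-2, -4)) = Mul(Mul(40, Add(1, 5)), -2) = Mul(Mul(40, 6), -2) = Mul(240, -2) = -480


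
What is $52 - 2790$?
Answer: $-2738$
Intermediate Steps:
$52 - 2790 = -2738$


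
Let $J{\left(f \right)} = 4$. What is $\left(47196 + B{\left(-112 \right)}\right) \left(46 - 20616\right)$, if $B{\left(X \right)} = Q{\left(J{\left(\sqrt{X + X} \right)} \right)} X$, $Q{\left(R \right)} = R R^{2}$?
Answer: $-823375960$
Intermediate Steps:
$Q{\left(R \right)} = R^{3}$
$B{\left(X \right)} = 64 X$ ($B{\left(X \right)} = 4^{3} X = 64 X$)
$\left(47196 + B{\left(-112 \right)}\right) \left(46 - 20616\right) = \left(47196 + 64 \left(-112\right)\right) \left(46 - 20616\right) = \left(47196 - 7168\right) \left(-20570\right) = 40028 \left(-20570\right) = -823375960$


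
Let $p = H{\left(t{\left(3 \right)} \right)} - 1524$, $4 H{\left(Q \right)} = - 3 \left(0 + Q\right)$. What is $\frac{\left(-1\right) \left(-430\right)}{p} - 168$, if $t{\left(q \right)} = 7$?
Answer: $- \frac{1029376}{6117} \approx -168.28$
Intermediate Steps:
$H{\left(Q \right)} = - \frac{3 Q}{4}$ ($H{\left(Q \right)} = \frac{\left(-3\right) \left(0 + Q\right)}{4} = \frac{\left(-3\right) Q}{4} = - \frac{3 Q}{4}$)
$p = - \frac{6117}{4}$ ($p = \left(- \frac{3}{4}\right) 7 - 1524 = - \frac{21}{4} - 1524 = - \frac{6117}{4} \approx -1529.3$)
$\frac{\left(-1\right) \left(-430\right)}{p} - 168 = \frac{\left(-1\right) \left(-430\right)}{- \frac{6117}{4}} - 168 = 430 \left(- \frac{4}{6117}\right) - 168 = - \frac{1720}{6117} - 168 = - \frac{1029376}{6117}$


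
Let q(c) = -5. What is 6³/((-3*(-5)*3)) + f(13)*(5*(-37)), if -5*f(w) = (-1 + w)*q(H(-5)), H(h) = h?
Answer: -11076/5 ≈ -2215.2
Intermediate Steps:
f(w) = -1 + w (f(w) = -(-1 + w)*(-5)/5 = -(5 - 5*w)/5 = -1 + w)
6³/((-3*(-5)*3)) + f(13)*(5*(-37)) = 6³/((-3*(-5)*3)) + (-1 + 13)*(5*(-37)) = 216/((15*3)) + 12*(-185) = 216/45 - 2220 = 216*(1/45) - 2220 = 24/5 - 2220 = -11076/5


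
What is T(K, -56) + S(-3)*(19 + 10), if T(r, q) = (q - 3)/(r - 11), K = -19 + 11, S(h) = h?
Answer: -1594/19 ≈ -83.895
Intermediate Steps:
K = -8
T(r, q) = (-3 + q)/(-11 + r)
T(K, -56) + S(-3)*(19 + 10) = (-3 - 56)/(-11 - 8) - 3*(19 + 10) = -59/(-19) - 3*29 = -1/19*(-59) - 87 = 59/19 - 87 = -1594/19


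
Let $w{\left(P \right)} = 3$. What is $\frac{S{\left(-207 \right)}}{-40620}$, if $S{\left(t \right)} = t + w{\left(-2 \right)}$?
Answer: $\frac{17}{3385} \approx 0.0050222$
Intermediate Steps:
$S{\left(t \right)} = 3 + t$ ($S{\left(t \right)} = t + 3 = 3 + t$)
$\frac{S{\left(-207 \right)}}{-40620} = \frac{3 - 207}{-40620} = \left(-204\right) \left(- \frac{1}{40620}\right) = \frac{17}{3385}$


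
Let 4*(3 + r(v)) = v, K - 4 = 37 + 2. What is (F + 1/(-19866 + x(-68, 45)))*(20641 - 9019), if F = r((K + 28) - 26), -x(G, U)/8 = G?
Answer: 1852610721/19322 ≈ 95881.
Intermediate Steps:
x(G, U) = -8*G
K = 43 (K = 4 + (37 + 2) = 4 + 39 = 43)
r(v) = -3 + v/4
F = 33/4 (F = -3 + ((43 + 28) - 26)/4 = -3 + (71 - 26)/4 = -3 + (1/4)*45 = -3 + 45/4 = 33/4 ≈ 8.2500)
(F + 1/(-19866 + x(-68, 45)))*(20641 - 9019) = (33/4 + 1/(-19866 - 8*(-68)))*(20641 - 9019) = (33/4 + 1/(-19866 + 544))*11622 = (33/4 + 1/(-19322))*11622 = (33/4 - 1/19322)*11622 = (318811/38644)*11622 = 1852610721/19322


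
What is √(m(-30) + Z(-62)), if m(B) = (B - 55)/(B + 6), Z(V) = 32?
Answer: √5118/12 ≈ 5.9617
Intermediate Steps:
m(B) = (-55 + B)/(6 + B)
√(m(-30) + Z(-62)) = √((-55 - 30)/(6 - 30) + 32) = √(-85/(-24) + 32) = √(-1/24*(-85) + 32) = √(85/24 + 32) = √(853/24) = √5118/12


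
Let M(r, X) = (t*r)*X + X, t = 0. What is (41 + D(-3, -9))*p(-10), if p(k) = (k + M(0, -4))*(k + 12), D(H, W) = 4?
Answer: -1260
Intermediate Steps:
M(r, X) = X (M(r, X) = (0*r)*X + X = 0*X + X = 0 + X = X)
p(k) = (-4 + k)*(12 + k) (p(k) = (k - 4)*(k + 12) = (-4 + k)*(12 + k))
(41 + D(-3, -9))*p(-10) = (41 + 4)*(-48 + (-10)² + 8*(-10)) = 45*(-48 + 100 - 80) = 45*(-28) = -1260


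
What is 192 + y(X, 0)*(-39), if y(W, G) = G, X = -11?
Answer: 192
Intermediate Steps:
192 + y(X, 0)*(-39) = 192 + 0*(-39) = 192 + 0 = 192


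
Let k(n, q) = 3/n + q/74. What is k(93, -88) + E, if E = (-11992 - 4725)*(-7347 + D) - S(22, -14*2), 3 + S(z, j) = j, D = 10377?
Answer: -58098394740/1147 ≈ -5.0652e+7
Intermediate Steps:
S(z, j) = -3 + j
k(n, q) = 3/n + q/74 (k(n, q) = 3/n + q*(1/74) = 3/n + q/74)
E = -50652479 (E = (-11992 - 4725)*(-7347 + 10377) - (-3 - 14*2) = -16717*3030 - (-3 - 28) = -50652510 - 1*(-31) = -50652510 + 31 = -50652479)
k(93, -88) + E = (3/93 + (1/74)*(-88)) - 50652479 = (3*(1/93) - 44/37) - 50652479 = (1/31 - 44/37) - 50652479 = -1327/1147 - 50652479 = -58098394740/1147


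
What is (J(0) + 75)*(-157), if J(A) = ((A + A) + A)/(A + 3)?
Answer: -11775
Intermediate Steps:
J(A) = 3*A/(3 + A) (J(A) = (2*A + A)/(3 + A) = (3*A)/(3 + A) = 3*A/(3 + A))
(J(0) + 75)*(-157) = (3*0/(3 + 0) + 75)*(-157) = (3*0/3 + 75)*(-157) = (3*0*(⅓) + 75)*(-157) = (0 + 75)*(-157) = 75*(-157) = -11775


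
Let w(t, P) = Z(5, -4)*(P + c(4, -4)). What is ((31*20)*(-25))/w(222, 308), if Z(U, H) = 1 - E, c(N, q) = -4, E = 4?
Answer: 3875/228 ≈ 16.996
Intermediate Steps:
Z(U, H) = -3 (Z(U, H) = 1 - 1*4 = 1 - 4 = -3)
w(t, P) = 12 - 3*P (w(t, P) = -3*(P - 4) = -3*(-4 + P) = 12 - 3*P)
((31*20)*(-25))/w(222, 308) = ((31*20)*(-25))/(12 - 3*308) = (620*(-25))/(12 - 924) = -15500/(-912) = -15500*(-1/912) = 3875/228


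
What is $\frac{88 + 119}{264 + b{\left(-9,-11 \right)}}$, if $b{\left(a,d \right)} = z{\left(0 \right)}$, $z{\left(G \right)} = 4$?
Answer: $\frac{207}{268} \approx 0.77239$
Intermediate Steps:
$b{\left(a,d \right)} = 4$
$\frac{88 + 119}{264 + b{\left(-9,-11 \right)}} = \frac{88 + 119}{264 + 4} = \frac{207}{268}$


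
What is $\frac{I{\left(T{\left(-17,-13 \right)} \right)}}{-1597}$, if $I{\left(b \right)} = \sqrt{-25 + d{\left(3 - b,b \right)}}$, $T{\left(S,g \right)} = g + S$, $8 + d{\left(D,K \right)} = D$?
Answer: $0$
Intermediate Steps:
$d{\left(D,K \right)} = -8 + D$
$T{\left(S,g \right)} = S + g$
$I{\left(b \right)} = \sqrt{-30 - b}$ ($I{\left(b \right)} = \sqrt{-25 - \left(5 + b\right)} = \sqrt{-30 - b}$)
$\frac{I{\left(T{\left(-17,-13 \right)} \right)}}{-1597} = \frac{\sqrt{-30 - \left(-17 - 13\right)}}{-1597} = \sqrt{-30 - -30} \left(- \frac{1}{1597}\right) = \sqrt{-30 + 30} \left(- \frac{1}{1597}\right) = \sqrt{0} \left(- \frac{1}{1597}\right) = 0 \left(- \frac{1}{1597}\right) = 0$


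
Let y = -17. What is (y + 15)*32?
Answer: -64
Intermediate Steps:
(y + 15)*32 = (-17 + 15)*32 = -2*32 = -64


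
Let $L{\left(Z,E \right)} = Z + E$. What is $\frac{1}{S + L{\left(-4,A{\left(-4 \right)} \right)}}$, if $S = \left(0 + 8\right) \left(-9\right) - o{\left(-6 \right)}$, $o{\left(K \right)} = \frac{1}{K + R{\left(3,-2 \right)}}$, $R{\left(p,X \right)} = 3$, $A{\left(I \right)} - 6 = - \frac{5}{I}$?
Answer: $- \frac{12}{821} \approx -0.014616$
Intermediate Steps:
$A{\left(I \right)} = 6 - \frac{5}{I}$
$o{\left(K \right)} = \frac{1}{3 + K}$ ($o{\left(K \right)} = \frac{1}{K + 3} = \frac{1}{3 + K}$)
$L{\left(Z,E \right)} = E + Z$
$S = - \frac{215}{3}$ ($S = \left(0 + 8\right) \left(-9\right) - \frac{1}{3 - 6} = 8 \left(-9\right) - \frac{1}{-3} = -72 - - \frac{1}{3} = -72 + \frac{1}{3} = - \frac{215}{3} \approx -71.667$)
$\frac{1}{S + L{\left(-4,A{\left(-4 \right)} \right)}} = \frac{1}{- \frac{215}{3} - \left(-2 - \frac{5}{4}\right)} = \frac{1}{- \frac{215}{3} + \left(\left(6 - - \frac{5}{4}\right) - 4\right)} = \frac{1}{- \frac{215}{3} + \left(\left(6 + \frac{5}{4}\right) - 4\right)} = \frac{1}{- \frac{215}{3} + \left(\frac{29}{4} - 4\right)} = \frac{1}{- \frac{215}{3} + \frac{13}{4}} = \frac{1}{- \frac{821}{12}} = - \frac{12}{821}$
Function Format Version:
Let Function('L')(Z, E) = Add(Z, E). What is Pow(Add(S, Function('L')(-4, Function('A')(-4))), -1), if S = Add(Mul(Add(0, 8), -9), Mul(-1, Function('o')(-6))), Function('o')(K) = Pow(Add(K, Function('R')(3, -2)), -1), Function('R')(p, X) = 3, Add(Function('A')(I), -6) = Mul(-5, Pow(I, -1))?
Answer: Rational(-12, 821) ≈ -0.014616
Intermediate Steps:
Function('A')(I) = Add(6, Mul(-5, Pow(I, -1)))
Function('o')(K) = Pow(Add(3, K), -1) (Function('o')(K) = Pow(Add(K, 3), -1) = Pow(Add(3, K), -1))
Function('L')(Z, E) = Add(E, Z)
S = Rational(-215, 3) (S = Add(Mul(Add(0, 8), -9), Mul(-1, Pow(Add(3, -6), -1))) = Add(Mul(8, -9), Mul(-1, Pow(-3, -1))) = Add(-72, Mul(-1, Rational(-1, 3))) = Add(-72, Rational(1, 3)) = Rational(-215, 3) ≈ -71.667)
Pow(Add(S, Function('L')(-4, Function('A')(-4))), -1) = Pow(Add(Rational(-215, 3), Add(Add(6, Mul(-5, Pow(-4, -1))), -4)), -1) = Pow(Add(Rational(-215, 3), Add(Add(6, Mul(-5, Rational(-1, 4))), -4)), -1) = Pow(Add(Rational(-215, 3), Add(Add(6, Rational(5, 4)), -4)), -1) = Pow(Add(Rational(-215, 3), Add(Rational(29, 4), -4)), -1) = Pow(Add(Rational(-215, 3), Rational(13, 4)), -1) = Pow(Rational(-821, 12), -1) = Rational(-12, 821)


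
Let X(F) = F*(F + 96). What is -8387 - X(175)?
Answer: -55812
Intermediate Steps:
X(F) = F*(96 + F)
-8387 - X(175) = -8387 - 175*(96 + 175) = -8387 - 175*271 = -8387 - 1*47425 = -8387 - 47425 = -55812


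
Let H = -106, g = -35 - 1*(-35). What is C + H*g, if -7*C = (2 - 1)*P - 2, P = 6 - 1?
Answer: -3/7 ≈ -0.42857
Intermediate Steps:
P = 5
g = 0 (g = -35 + 35 = 0)
C = -3/7 (C = -((2 - 1)*5 - 2)/7 = -(1*5 - 2)/7 = -(5 - 2)/7 = -⅐*3 = -3/7 ≈ -0.42857)
C + H*g = -3/7 - 106*0 = -3/7 + 0 = -3/7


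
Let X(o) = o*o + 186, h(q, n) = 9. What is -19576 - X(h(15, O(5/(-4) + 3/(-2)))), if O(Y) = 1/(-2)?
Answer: -19843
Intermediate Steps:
O(Y) = -1/2
X(o) = 186 + o**2 (X(o) = o**2 + 186 = 186 + o**2)
-19576 - X(h(15, O(5/(-4) + 3/(-2)))) = -19576 - (186 + 9**2) = -19576 - (186 + 81) = -19576 - 1*267 = -19576 - 267 = -19843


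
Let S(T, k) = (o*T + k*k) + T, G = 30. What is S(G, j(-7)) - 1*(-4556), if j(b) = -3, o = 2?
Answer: 4655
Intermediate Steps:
S(T, k) = k² + 3*T (S(T, k) = (2*T + k*k) + T = (2*T + k²) + T = (k² + 2*T) + T = k² + 3*T)
S(G, j(-7)) - 1*(-4556) = ((-3)² + 3*30) - 1*(-4556) = (9 + 90) + 4556 = 99 + 4556 = 4655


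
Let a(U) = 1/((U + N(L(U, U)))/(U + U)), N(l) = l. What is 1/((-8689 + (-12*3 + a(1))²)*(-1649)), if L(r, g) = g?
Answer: 1/12308136 ≈ 8.1247e-8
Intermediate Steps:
a(U) = 1 (a(U) = 1/((U + U)/(U + U)) = 1/((2*U)/((2*U))) = 1/((2*U)*(1/(2*U))) = 1/1 = 1)
1/((-8689 + (-12*3 + a(1))²)*(-1649)) = 1/(-8689 + (-12*3 + 1)²*(-1649)) = -1/1649/(-8689 + (-36 + 1)²) = -1/1649/(-8689 + (-35)²) = -1/1649/(-8689 + 1225) = -1/1649/(-7464) = -1/7464*(-1/1649) = 1/12308136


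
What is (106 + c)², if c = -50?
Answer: 3136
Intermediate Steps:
(106 + c)² = (106 - 50)² = 56² = 3136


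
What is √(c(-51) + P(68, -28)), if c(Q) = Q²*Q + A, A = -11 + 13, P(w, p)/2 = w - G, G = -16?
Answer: I*√132481 ≈ 363.98*I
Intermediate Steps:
P(w, p) = 32 + 2*w (P(w, p) = 2*(w - 1*(-16)) = 2*(w + 16) = 2*(16 + w) = 32 + 2*w)
A = 2
c(Q) = 2 + Q³ (c(Q) = Q²*Q + 2 = Q³ + 2 = 2 + Q³)
√(c(-51) + P(68, -28)) = √((2 + (-51)³) + (32 + 2*68)) = √((2 - 132651) + (32 + 136)) = √(-132649 + 168) = √(-132481) = I*√132481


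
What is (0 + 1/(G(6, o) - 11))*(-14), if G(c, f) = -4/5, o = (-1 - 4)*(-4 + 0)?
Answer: 70/59 ≈ 1.1864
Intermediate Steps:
o = 20 (o = -5*(-4) = 20)
G(c, f) = -⅘ (G(c, f) = -4*⅕ = -⅘)
(0 + 1/(G(6, o) - 11))*(-14) = (0 + 1/(-⅘ - 11))*(-14) = (0 + 1/(-59/5))*(-14) = (0 - 5/59)*(-14) = -5/59*(-14) = 70/59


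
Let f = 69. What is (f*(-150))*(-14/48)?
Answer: 12075/4 ≈ 3018.8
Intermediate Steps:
(f*(-150))*(-14/48) = (69*(-150))*(-14/48) = -(-144900)/48 = -10350*(-7/24) = 12075/4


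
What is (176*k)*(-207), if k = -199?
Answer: 7249968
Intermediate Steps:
(176*k)*(-207) = (176*(-199))*(-207) = -35024*(-207) = 7249968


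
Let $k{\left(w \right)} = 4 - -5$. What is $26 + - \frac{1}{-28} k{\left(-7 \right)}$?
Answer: $\frac{737}{28} \approx 26.321$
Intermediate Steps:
$k{\left(w \right)} = 9$ ($k{\left(w \right)} = 4 + 5 = 9$)
$26 + - \frac{1}{-28} k{\left(-7 \right)} = 26 + - \frac{1}{-28} \cdot 9 = 26 + \left(-1\right) \left(- \frac{1}{28}\right) 9 = 26 + \frac{1}{28} \cdot 9 = 26 + \frac{9}{28} = \frac{737}{28}$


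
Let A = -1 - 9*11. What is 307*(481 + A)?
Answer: 116967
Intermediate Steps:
A = -100 (A = -1 - 99 = -100)
307*(481 + A) = 307*(481 - 100) = 307*381 = 116967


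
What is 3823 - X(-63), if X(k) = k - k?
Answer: 3823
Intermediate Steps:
X(k) = 0
3823 - X(-63) = 3823 - 1*0 = 3823 + 0 = 3823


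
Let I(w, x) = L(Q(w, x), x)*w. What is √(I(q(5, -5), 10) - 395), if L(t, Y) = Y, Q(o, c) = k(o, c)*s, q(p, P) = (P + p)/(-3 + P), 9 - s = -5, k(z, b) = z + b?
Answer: I*√395 ≈ 19.875*I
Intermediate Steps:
k(z, b) = b + z
s = 14 (s = 9 - 1*(-5) = 9 + 5 = 14)
q(p, P) = (P + p)/(-3 + P)
Q(o, c) = 14*c + 14*o (Q(o, c) = (c + o)*14 = 14*c + 14*o)
I(w, x) = w*x (I(w, x) = x*w = w*x)
√(I(q(5, -5), 10) - 395) = √(((-5 + 5)/(-3 - 5))*10 - 395) = √((0/(-8))*10 - 395) = √(-⅛*0*10 - 395) = √(0*10 - 395) = √(0 - 395) = √(-395) = I*√395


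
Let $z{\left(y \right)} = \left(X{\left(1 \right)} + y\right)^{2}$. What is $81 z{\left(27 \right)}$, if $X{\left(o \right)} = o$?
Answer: $63504$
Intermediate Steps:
$z{\left(y \right)} = \left(1 + y\right)^{2}$
$81 z{\left(27 \right)} = 81 \left(1 + 27\right)^{2} = 81 \cdot 28^{2} = 81 \cdot 784 = 63504$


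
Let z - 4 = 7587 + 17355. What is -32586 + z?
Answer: -7640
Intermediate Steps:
z = 24946 (z = 4 + (7587 + 17355) = 4 + 24942 = 24946)
-32586 + z = -32586 + 24946 = -7640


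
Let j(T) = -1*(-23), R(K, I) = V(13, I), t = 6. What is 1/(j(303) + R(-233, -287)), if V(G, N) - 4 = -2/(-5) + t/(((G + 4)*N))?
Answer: 24395/668393 ≈ 0.036498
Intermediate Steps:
V(G, N) = 22/5 + 6/(N*(4 + G)) (V(G, N) = 4 + (-2/(-5) + 6/(((G + 4)*N))) = 4 + (-2*(-⅕) + 6/(((4 + G)*N))) = 4 + (⅖ + 6/((N*(4 + G)))) = 4 + (⅖ + 6*(1/(N*(4 + G)))) = 4 + (⅖ + 6/(N*(4 + G))) = 22/5 + 6/(N*(4 + G)))
R(K, I) = 2*(15 + 187*I)/(85*I) (R(K, I) = 2*(15 + 44*I + 11*13*I)/(5*I*(4 + 13)) = (⅖)*(15 + 44*I + 143*I)/(I*17) = (⅖)*(1/17)*(15 + 187*I)/I = 2*(15 + 187*I)/(85*I))
j(T) = 23
1/(j(303) + R(-233, -287)) = 1/(23 + (2/85)*(15 + 187*(-287))/(-287)) = 1/(23 + (2/85)*(-1/287)*(15 - 53669)) = 1/(23 + (2/85)*(-1/287)*(-53654)) = 1/(23 + 107308/24395) = 1/(668393/24395) = 24395/668393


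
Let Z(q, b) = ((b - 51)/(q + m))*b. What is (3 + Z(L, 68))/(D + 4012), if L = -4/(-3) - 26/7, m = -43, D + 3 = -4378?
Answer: 7139/117219 ≈ 0.060903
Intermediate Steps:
D = -4381 (D = -3 - 4378 = -4381)
L = -50/21 (L = -4*(-⅓) - 26*⅐ = 4/3 - 26/7 = -50/21 ≈ -2.3810)
Z(q, b) = b*(-51 + b)/(-43 + q) (Z(q, b) = ((b - 51)/(q - 43))*b = ((-51 + b)/(-43 + q))*b = b*(-51 + b)/(-43 + q))
(3 + Z(L, 68))/(D + 4012) = (3 + 68*(-51 + 68)/(-43 - 50/21))/(-4381 + 4012) = (3 + 68*17/(-953/21))/(-369) = (3 + 68*(-21/953)*17)*(-1/369) = (3 - 24276/953)*(-1/369) = -21417/953*(-1/369) = 7139/117219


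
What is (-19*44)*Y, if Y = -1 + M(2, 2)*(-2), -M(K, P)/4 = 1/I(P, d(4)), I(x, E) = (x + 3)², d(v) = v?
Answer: 14212/25 ≈ 568.48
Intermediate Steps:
I(x, E) = (3 + x)²
M(K, P) = -4/(3 + P)²
Y = -17/25 (Y = -1 - 4/(3 + 2)²*(-2) = -1 - 4/5²*(-2) = -1 - 4*1/25*(-2) = -1 - 4/25*(-2) = -1 + 8/25 = -17/25 ≈ -0.68000)
(-19*44)*Y = -19*44*(-17/25) = -836*(-17/25) = 14212/25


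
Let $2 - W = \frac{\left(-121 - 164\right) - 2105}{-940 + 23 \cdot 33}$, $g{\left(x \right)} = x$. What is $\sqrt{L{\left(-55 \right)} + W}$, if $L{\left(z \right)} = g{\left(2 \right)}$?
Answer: $\frac{7 i \sqrt{6154}}{181} \approx 3.0339 i$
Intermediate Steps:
$L{\left(z \right)} = 2$
$W = - \frac{2028}{181}$ ($W = 2 - \frac{\left(-121 - 164\right) - 2105}{-940 + 23 \cdot 33} = 2 - \frac{-285 - 2105}{-940 + 759} = 2 - - \frac{2390}{-181} = 2 - \left(-2390\right) \left(- \frac{1}{181}\right) = 2 - \frac{2390}{181} = - \frac{2028}{181} \approx -11.204$)
$\sqrt{L{\left(-55 \right)} + W} = \sqrt{2 - \frac{2028}{181}} = \sqrt{- \frac{1666}{181}} = \frac{7 i \sqrt{6154}}{181}$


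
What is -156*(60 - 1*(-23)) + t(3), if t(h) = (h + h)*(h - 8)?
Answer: -12978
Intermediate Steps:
t(h) = 2*h*(-8 + h) (t(h) = (2*h)*(-8 + h) = 2*h*(-8 + h))
-156*(60 - 1*(-23)) + t(3) = -156*(60 - 1*(-23)) + 2*3*(-8 + 3) = -156*(60 + 23) + 2*3*(-5) = -156*83 - 30 = -12948 - 30 = -12978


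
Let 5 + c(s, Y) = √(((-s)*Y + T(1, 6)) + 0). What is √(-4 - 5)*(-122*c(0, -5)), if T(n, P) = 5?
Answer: 366*I*(5 - √5) ≈ 1011.6*I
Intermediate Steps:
c(s, Y) = -5 + √(5 - Y*s) (c(s, Y) = -5 + √(((-s)*Y + 5) + 0) = -5 + √((-Y*s + 5) + 0) = -5 + √((5 - Y*s) + 0) = -5 + √(5 - Y*s))
√(-4 - 5)*(-122*c(0, -5)) = √(-4 - 5)*(-122*(-5 + √(5 - 1*(-5)*0))) = √(-9)*(-122*(-5 + √(5 + 0))) = (3*I)*(-122*(-5 + √5)) = (3*I)*(610 - 122*√5) = 3*I*(610 - 122*√5)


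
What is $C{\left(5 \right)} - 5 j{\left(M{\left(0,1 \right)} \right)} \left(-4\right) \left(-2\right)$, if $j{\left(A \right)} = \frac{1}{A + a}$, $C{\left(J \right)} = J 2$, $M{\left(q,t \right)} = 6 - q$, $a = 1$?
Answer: $\frac{30}{7} \approx 4.2857$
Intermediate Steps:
$C{\left(J \right)} = 2 J$
$j{\left(A \right)} = \frac{1}{1 + A}$ ($j{\left(A \right)} = \frac{1}{A + 1} = \frac{1}{1 + A}$)
$C{\left(5 \right)} - 5 j{\left(M{\left(0,1 \right)} \right)} \left(-4\right) \left(-2\right) = 2 \cdot 5 - 5 \frac{1}{1 + \left(6 - 0\right)} \left(-4\right) \left(-2\right) = 10 - 5 \frac{1}{1 + \left(6 + 0\right)} \left(-4\right) \left(-2\right) = 10 - 5 \frac{1}{1 + 6} \left(-4\right) \left(-2\right) = 10 - 5 \cdot \frac{1}{7} \left(-4\right) \left(-2\right) = 10 - 5 \left(\left(- \frac{4}{7}\right) \left(-2\right)\right) = 10 - \frac{40}{7} = \frac{30}{7}$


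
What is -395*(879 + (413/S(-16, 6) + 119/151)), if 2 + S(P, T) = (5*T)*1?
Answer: -213418895/604 ≈ -3.5334e+5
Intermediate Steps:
S(P, T) = -2 + 5*T (S(P, T) = -2 + (5*T)*1 = -2 + 5*T)
-395*(879 + (413/S(-16, 6) + 119/151)) = -395*(879 + (413/(-2 + 5*6) + 119/151)) = -395*(879 + (413/(-2 + 30) + 119*(1/151))) = -395*(879 + (413/28 + 119/151)) = -395*(879 + (413*(1/28) + 119/151)) = -395*(879 + (59/4 + 119/151)) = -395*(879 + 9385/604) = -395*540301/604 = -213418895/604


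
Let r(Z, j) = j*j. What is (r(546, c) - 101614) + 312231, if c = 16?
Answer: 210873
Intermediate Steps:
r(Z, j) = j**2
(r(546, c) - 101614) + 312231 = (16**2 - 101614) + 312231 = (256 - 101614) + 312231 = -101358 + 312231 = 210873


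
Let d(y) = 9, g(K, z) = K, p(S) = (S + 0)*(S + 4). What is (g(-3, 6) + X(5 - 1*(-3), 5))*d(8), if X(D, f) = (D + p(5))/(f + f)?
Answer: 207/10 ≈ 20.700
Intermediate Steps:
p(S) = S*(4 + S)
X(D, f) = (45 + D)/(2*f) (X(D, f) = (D + 5*(4 + 5))/(f + f) = (D + 5*9)/((2*f)) = (D + 45)*(1/(2*f)) = (45 + D)*(1/(2*f)) = (45 + D)/(2*f))
(g(-3, 6) + X(5 - 1*(-3), 5))*d(8) = (-3 + (½)*(45 + (5 - 1*(-3)))/5)*9 = (-3 + (½)*(⅕)*(45 + (5 + 3)))*9 = (-3 + (½)*(⅕)*(45 + 8))*9 = (-3 + (½)*(⅕)*53)*9 = (-3 + 53/10)*9 = (23/10)*9 = 207/10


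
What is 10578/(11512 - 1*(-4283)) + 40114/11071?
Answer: 250236556/58288815 ≈ 4.2930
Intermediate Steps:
10578/(11512 - 1*(-4283)) + 40114/11071 = 10578/(11512 + 4283) + 40114*(1/11071) = 10578/15795 + 40114/11071 = 10578*(1/15795) + 40114/11071 = 3526/5265 + 40114/11071 = 250236556/58288815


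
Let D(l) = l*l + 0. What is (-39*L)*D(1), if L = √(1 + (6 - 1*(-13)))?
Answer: -78*√5 ≈ -174.41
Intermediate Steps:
L = 2*√5 (L = √(1 + (6 + 13)) = √(1 + 19) = √20 = 2*√5 ≈ 4.4721)
D(l) = l² (D(l) = l² + 0 = l²)
(-39*L)*D(1) = -78*√5*1² = -78*√5*1 = -78*√5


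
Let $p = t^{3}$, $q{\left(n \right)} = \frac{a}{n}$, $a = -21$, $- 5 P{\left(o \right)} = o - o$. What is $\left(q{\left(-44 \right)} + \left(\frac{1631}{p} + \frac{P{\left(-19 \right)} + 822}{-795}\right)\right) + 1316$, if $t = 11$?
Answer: $\frac{1857635209}{1410860} \approx 1316.7$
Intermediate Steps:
$P{\left(o \right)} = 0$ ($P{\left(o \right)} = - \frac{o - o}{5} = \left(- \frac{1}{5}\right) 0 = 0$)
$q{\left(n \right)} = - \frac{21}{n}$
$p = 1331$ ($p = 11^{3} = 1331$)
$\left(q{\left(-44 \right)} + \left(\frac{1631}{p} + \frac{P{\left(-19 \right)} + 822}{-795}\right)\right) + 1316 = \left(- \frac{21}{-44} + \left(\frac{1631}{1331} + \frac{0 + 822}{-795}\right)\right) + 1316 = \left(\left(-21\right) \left(- \frac{1}{44}\right) + \left(1631 \cdot \frac{1}{1331} + 822 \left(- \frac{1}{795}\right)\right)\right) + 1316 = \left(\frac{21}{44} + \left(\frac{1631}{1331} - \frac{274}{265}\right)\right) + 1316 = \left(\frac{21}{44} + \frac{67521}{352715}\right) + 1316 = \frac{943449}{1410860} + 1316 = \frac{1857635209}{1410860}$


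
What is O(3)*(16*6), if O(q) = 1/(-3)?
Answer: -32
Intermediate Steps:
O(q) = -⅓
O(3)*(16*6) = -16*6/3 = -⅓*96 = -32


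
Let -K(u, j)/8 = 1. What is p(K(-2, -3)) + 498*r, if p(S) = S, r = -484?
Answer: -241040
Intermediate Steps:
K(u, j) = -8 (K(u, j) = -8*1 = -8)
p(K(-2, -3)) + 498*r = -8 + 498*(-484) = -8 - 241032 = -241040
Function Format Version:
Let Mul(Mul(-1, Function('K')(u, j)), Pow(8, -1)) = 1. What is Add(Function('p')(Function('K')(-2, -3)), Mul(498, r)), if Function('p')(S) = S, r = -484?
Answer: -241040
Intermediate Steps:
Function('K')(u, j) = -8 (Function('K')(u, j) = Mul(-8, 1) = -8)
Add(Function('p')(Function('K')(-2, -3)), Mul(498, r)) = Add(-8, Mul(498, -484)) = Add(-8, -241032) = -241040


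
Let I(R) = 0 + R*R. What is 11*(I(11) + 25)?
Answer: 1606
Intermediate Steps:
I(R) = R² (I(R) = 0 + R² = R²)
11*(I(11) + 25) = 11*(11² + 25) = 11*(121 + 25) = 11*146 = 1606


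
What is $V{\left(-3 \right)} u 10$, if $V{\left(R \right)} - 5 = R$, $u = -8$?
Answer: $-160$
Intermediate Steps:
$V{\left(R \right)} = 5 + R$
$V{\left(-3 \right)} u 10 = \left(5 - 3\right) \left(-8\right) 10 = 2 \left(-8\right) 10 = \left(-16\right) 10 = -160$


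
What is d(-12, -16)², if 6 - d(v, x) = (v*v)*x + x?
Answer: 5410276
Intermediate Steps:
d(v, x) = 6 - x - x*v² (d(v, x) = 6 - ((v*v)*x + x) = 6 - (v²*x + x) = 6 - (x*v² + x) = 6 - (x + x*v²) = 6 + (-x - x*v²) = 6 - x - x*v²)
d(-12, -16)² = (6 - 1*(-16) - 1*(-16)*(-12)²)² = (6 + 16 - 1*(-16)*144)² = (6 + 16 + 2304)² = 2326² = 5410276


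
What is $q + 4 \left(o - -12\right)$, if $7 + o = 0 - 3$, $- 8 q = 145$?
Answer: $- \frac{81}{8} \approx -10.125$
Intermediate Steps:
$q = - \frac{145}{8}$ ($q = \left(- \frac{1}{8}\right) 145 = - \frac{145}{8} \approx -18.125$)
$o = -10$ ($o = -7 + \left(0 - 3\right) = -7 - 3 = -10$)
$q + 4 \left(o - -12\right) = - \frac{145}{8} + 4 \left(-10 - -12\right) = - \frac{145}{8} + 4 \left(-10 + 12\right) = - \frac{145}{8} + 4 \cdot 2 = - \frac{145}{8} + 8 = - \frac{81}{8}$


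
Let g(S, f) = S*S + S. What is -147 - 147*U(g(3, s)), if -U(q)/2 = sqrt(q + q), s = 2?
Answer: -147 + 588*sqrt(6) ≈ 1293.3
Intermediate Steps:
g(S, f) = S + S**2 (g(S, f) = S**2 + S = S + S**2)
U(q) = -2*sqrt(2)*sqrt(q) (U(q) = -2*sqrt(q + q) = -2*sqrt(2)*sqrt(q))
-147 - 147*U(g(3, s)) = -147 - (-294)*sqrt(2)*sqrt(3*(1 + 3)) = -147 - (-294)*sqrt(2)*sqrt(3*4) = -147 - (-294)*sqrt(2)*sqrt(12) = -147 - (-294)*sqrt(2)*2*sqrt(3) = -147 - (-588)*sqrt(6) = -147 + 588*sqrt(6)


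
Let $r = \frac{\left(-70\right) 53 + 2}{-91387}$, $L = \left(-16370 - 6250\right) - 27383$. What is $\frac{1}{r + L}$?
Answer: $- \frac{91387}{4569620453} \approx -1.9999 \cdot 10^{-5}$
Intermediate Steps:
$L = -50003$ ($L = -22620 - 27383 = -50003$)
$r = \frac{3708}{91387}$ ($r = \left(-3710 + 2\right) \left(- \frac{1}{91387}\right) = \left(-3708\right) \left(- \frac{1}{91387}\right) = \frac{3708}{91387} \approx 0.040575$)
$\frac{1}{r + L} = \frac{1}{\frac{3708}{91387} - 50003} = \frac{1}{- \frac{4569620453}{91387}} = - \frac{91387}{4569620453}$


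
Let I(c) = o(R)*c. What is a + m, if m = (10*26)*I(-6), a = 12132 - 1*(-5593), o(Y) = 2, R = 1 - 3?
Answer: 14605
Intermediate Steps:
R = -2
I(c) = 2*c
a = 17725 (a = 12132 + 5593 = 17725)
m = -3120 (m = (10*26)*(2*(-6)) = 260*(-12) = -3120)
a + m = 17725 - 3120 = 14605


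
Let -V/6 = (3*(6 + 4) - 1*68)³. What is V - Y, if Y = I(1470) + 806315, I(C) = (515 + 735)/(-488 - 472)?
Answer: -45799843/96 ≈ -4.7708e+5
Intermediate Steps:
I(C) = -125/96 (I(C) = 1250/(-960) = 1250*(-1/960) = -125/96)
Y = 77406115/96 (Y = -125/96 + 806315 = 77406115/96 ≈ 8.0631e+5)
V = 329232 (V = -6*(3*(6 + 4) - 1*68)³ = -6*(3*10 - 68)³ = -6*(30 - 68)³ = -6*(-38)³ = -6*(-54872) = 329232)
V - Y = 329232 - 1*77406115/96 = 329232 - 77406115/96 = -45799843/96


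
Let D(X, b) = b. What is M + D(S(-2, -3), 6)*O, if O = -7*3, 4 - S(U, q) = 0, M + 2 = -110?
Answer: -238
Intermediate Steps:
M = -112 (M = -2 - 110 = -112)
S(U, q) = 4 (S(U, q) = 4 - 1*0 = 4 + 0 = 4)
O = -21
M + D(S(-2, -3), 6)*O = -112 + 6*(-21) = -112 - 126 = -238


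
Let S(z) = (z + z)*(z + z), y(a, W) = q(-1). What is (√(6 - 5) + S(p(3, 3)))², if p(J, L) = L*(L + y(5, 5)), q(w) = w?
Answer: 21025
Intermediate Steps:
y(a, W) = -1
p(J, L) = L*(-1 + L) (p(J, L) = L*(L - 1) = L*(-1 + L))
S(z) = 4*z² (S(z) = (2*z)*(2*z) = 4*z²)
(√(6 - 5) + S(p(3, 3)))² = (√(6 - 5) + 4*(3*(-1 + 3))²)² = (√1 + 4*(3*2)²)² = (1 + 4*6²)² = (1 + 4*36)² = (1 + 144)² = 145² = 21025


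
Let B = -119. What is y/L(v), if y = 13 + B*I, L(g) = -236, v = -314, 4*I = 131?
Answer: 15537/944 ≈ 16.459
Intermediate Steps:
I = 131/4 (I = (¼)*131 = 131/4 ≈ 32.750)
y = -15537/4 (y = 13 - 119*131/4 = 13 - 15589/4 = -15537/4 ≈ -3884.3)
y/L(v) = -15537/4/(-236) = -15537/4*(-1/236) = 15537/944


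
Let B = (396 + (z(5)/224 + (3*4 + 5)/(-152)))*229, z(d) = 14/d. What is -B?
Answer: -137805101/1520 ≈ -90661.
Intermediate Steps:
B = 137805101/1520 (B = (396 + ((14/5)/224 + (3*4 + 5)/(-152)))*229 = (396 + ((14*(⅕))*(1/224) + (12 + 5)*(-1/152)))*229 = (396 + ((14/5)*(1/224) + 17*(-1/152)))*229 = (396 + (1/80 - 17/152))*229 = (396 - 151/1520)*229 = (601769/1520)*229 = 137805101/1520 ≈ 90661.)
-B = -1*137805101/1520 = -137805101/1520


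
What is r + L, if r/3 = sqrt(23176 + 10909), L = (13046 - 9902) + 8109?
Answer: 11253 + 3*sqrt(34085) ≈ 11807.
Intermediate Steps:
L = 11253 (L = 3144 + 8109 = 11253)
r = 3*sqrt(34085) (r = 3*sqrt(23176 + 10909) = 3*sqrt(34085) ≈ 553.86)
r + L = 3*sqrt(34085) + 11253 = 11253 + 3*sqrt(34085)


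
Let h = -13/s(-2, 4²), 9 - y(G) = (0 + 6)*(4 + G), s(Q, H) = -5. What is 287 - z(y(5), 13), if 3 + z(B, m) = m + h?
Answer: 1372/5 ≈ 274.40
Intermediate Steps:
y(G) = -15 - 6*G (y(G) = 9 - (0 + 6)*(4 + G) = 9 - 6*(4 + G) = 9 - (24 + 6*G) = 9 + (-24 - 6*G) = -15 - 6*G)
h = 13/5 (h = -13/(-5) = -13*(-⅕) = 13/5 ≈ 2.6000)
z(B, m) = -⅖ + m (z(B, m) = -3 + (m + 13/5) = -3 + (13/5 + m) = -⅖ + m)
287 - z(y(5), 13) = 287 - (-⅖ + 13) = 287 - 1*63/5 = 287 - 63/5 = 1372/5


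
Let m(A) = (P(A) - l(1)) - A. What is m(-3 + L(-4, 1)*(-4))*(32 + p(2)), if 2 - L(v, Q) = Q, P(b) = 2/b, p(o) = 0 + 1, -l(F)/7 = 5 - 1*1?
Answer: 8019/7 ≈ 1145.6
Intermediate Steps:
l(F) = -28 (l(F) = -7*(5 - 1*1) = -7*(5 - 1) = -7*4 = -28)
p(o) = 1
L(v, Q) = 2 - Q
m(A) = 28 - A + 2/A (m(A) = (2/A - 1*(-28)) - A = (2/A + 28) - A = (28 + 2/A) - A = 28 - A + 2/A)
m(-3 + L(-4, 1)*(-4))*(32 + p(2)) = (28 - (-3 + (2 - 1*1)*(-4)) + 2/(-3 + (2 - 1*1)*(-4)))*(32 + 1) = (28 - (-3 + (2 - 1)*(-4)) + 2/(-3 + (2 - 1)*(-4)))*33 = (28 - (-3 + 1*(-4)) + 2/(-3 + 1*(-4)))*33 = (28 - (-3 - 4) + 2/(-3 - 4))*33 = (28 - 1*(-7) + 2/(-7))*33 = (28 + 7 + 2*(-⅐))*33 = (28 + 7 - 2/7)*33 = (243/7)*33 = 8019/7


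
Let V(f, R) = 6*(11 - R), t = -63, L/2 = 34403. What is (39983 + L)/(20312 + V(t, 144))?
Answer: 108789/19514 ≈ 5.5749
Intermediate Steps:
L = 68806 (L = 2*34403 = 68806)
V(f, R) = 66 - 6*R
(39983 + L)/(20312 + V(t, 144)) = (39983 + 68806)/(20312 + (66 - 6*144)) = 108789/(20312 + (66 - 864)) = 108789/(20312 - 798) = 108789/19514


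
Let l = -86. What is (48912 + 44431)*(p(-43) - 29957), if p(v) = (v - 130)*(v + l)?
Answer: -713140520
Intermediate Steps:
p(v) = (-130 + v)*(-86 + v) (p(v) = (v - 130)*(v - 86) = (-130 + v)*(-86 + v))
(48912 + 44431)*(p(-43) - 29957) = (48912 + 44431)*((11180 + (-43)² - 216*(-43)) - 29957) = 93343*((11180 + 1849 + 9288) - 29957) = 93343*(22317 - 29957) = 93343*(-7640) = -713140520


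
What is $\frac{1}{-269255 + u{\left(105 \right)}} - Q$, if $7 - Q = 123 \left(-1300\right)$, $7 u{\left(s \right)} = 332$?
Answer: $- \frac{301337225878}{1884453} \approx -1.5991 \cdot 10^{5}$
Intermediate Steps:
$u{\left(s \right)} = \frac{332}{7}$ ($u{\left(s \right)} = \frac{1}{7} \cdot 332 = \frac{332}{7}$)
$Q = 159907$ ($Q = 7 - 123 \left(-1300\right) = 7 - -159900 = 7 + 159900 = 159907$)
$\frac{1}{-269255 + u{\left(105 \right)}} - Q = \frac{1}{-269255 + \frac{332}{7}} - 159907 = \frac{1}{- \frac{1884453}{7}} - 159907 = - \frac{7}{1884453} - 159907 = - \frac{301337225878}{1884453}$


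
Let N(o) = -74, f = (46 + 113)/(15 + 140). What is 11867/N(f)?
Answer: -11867/74 ≈ -160.36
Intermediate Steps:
f = 159/155 ≈ 1.0258
11867/N(f) = 11867/(-74) = 11867*(-1/74) = -11867/74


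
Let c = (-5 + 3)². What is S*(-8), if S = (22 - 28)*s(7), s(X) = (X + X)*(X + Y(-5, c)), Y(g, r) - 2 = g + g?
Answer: -672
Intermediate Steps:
c = 4 (c = (-2)² = 4)
Y(g, r) = 2 + 2*g (Y(g, r) = 2 + (g + g) = 2 + 2*g)
s(X) = 2*X*(-8 + X) (s(X) = (X + X)*(X + (2 + 2*(-5))) = (2*X)*(X + (2 - 10)) = (2*X)*(X - 8) = (2*X)*(-8 + X) = 2*X*(-8 + X))
S = 84 (S = (22 - 28)*(2*7*(-8 + 7)) = -12*7*(-1) = -6*(-14) = 84)
S*(-8) = 84*(-8) = -672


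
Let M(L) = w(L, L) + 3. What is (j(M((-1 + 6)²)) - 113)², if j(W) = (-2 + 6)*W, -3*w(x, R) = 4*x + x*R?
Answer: 10259209/9 ≈ 1.1399e+6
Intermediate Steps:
w(x, R) = -4*x/3 - R*x/3 (w(x, R) = -(4*x + x*R)/3 = -(4*x + R*x)/3 = -4*x/3 - R*x/3)
M(L) = 3 - L*(4 + L)/3 (M(L) = -L*(4 + L)/3 + 3 = 3 - L*(4 + L)/3)
j(W) = 4*W
(j(M((-1 + 6)²)) - 113)² = (4*(3 - (-1 + 6)²*(4 + (-1 + 6)²)/3) - 113)² = (4*(3 - ⅓*5²*(4 + 5²)) - 113)² = (4*(3 - ⅓*25*(4 + 25)) - 113)² = (4*(3 - ⅓*25*29) - 113)² = (4*(3 - 725/3) - 113)² = (4*(-716/3) - 113)² = (-2864/3 - 113)² = (-3203/3)² = 10259209/9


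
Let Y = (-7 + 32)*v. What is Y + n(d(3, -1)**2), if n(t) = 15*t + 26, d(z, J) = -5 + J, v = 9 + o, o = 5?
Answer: 916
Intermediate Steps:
v = 14 (v = 9 + 5 = 14)
n(t) = 26 + 15*t
Y = 350 (Y = (-7 + 32)*14 = 25*14 = 350)
Y + n(d(3, -1)**2) = 350 + (26 + 15*(-5 - 1)**2) = 350 + (26 + 15*(-6)**2) = 350 + (26 + 15*36) = 350 + (26 + 540) = 350 + 566 = 916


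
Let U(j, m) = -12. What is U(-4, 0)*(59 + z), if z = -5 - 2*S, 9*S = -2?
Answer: -1960/3 ≈ -653.33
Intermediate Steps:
S = -2/9 (S = (1/9)*(-2) = -2/9 ≈ -0.22222)
z = -41/9 (z = -5 - 2*(-2/9) = -5 + 4/9 = -41/9 ≈ -4.5556)
U(-4, 0)*(59 + z) = -12*(59 - 41/9) = -12*490/9 = -1960/3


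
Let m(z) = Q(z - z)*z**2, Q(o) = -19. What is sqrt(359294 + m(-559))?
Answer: 13*I*sqrt(33005) ≈ 2361.7*I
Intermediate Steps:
m(z) = -19*z**2
sqrt(359294 + m(-559)) = sqrt(359294 - 19*(-559)**2) = sqrt(359294 - 19*312481) = sqrt(359294 - 5937139) = sqrt(-5577845) = 13*I*sqrt(33005)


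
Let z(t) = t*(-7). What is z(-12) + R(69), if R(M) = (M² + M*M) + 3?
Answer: 9609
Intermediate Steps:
z(t) = -7*t
R(M) = 3 + 2*M² (R(M) = (M² + M²) + 3 = 2*M² + 3 = 3 + 2*M²)
z(-12) + R(69) = -7*(-12) + (3 + 2*69²) = 84 + (3 + 2*4761) = 84 + (3 + 9522) = 84 + 9525 = 9609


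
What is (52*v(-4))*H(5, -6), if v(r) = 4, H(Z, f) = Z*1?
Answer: 1040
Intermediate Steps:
H(Z, f) = Z
(52*v(-4))*H(5, -6) = (52*4)*5 = 208*5 = 1040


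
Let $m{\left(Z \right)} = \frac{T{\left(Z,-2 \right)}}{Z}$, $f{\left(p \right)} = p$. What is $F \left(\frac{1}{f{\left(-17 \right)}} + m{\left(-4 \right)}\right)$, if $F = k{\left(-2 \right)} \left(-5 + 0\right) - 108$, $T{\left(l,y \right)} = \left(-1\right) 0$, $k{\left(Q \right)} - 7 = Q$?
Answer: $\frac{133}{17} \approx 7.8235$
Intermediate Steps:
$k{\left(Q \right)} = 7 + Q$
$T{\left(l,y \right)} = 0$
$F = -133$ ($F = \left(7 - 2\right) \left(-5 + 0\right) - 108 = 5 \left(-5\right) - 108 = -25 - 108 = -133$)
$m{\left(Z \right)} = 0$ ($m{\left(Z \right)} = \frac{0}{Z} = 0$)
$F \left(\frac{1}{f{\left(-17 \right)}} + m{\left(-4 \right)}\right) = - 133 \left(\frac{1}{-17} + 0\right) = - 133 \left(- \frac{1}{17} + 0\right) = \left(-133\right) \left(- \frac{1}{17}\right) = \frac{133}{17}$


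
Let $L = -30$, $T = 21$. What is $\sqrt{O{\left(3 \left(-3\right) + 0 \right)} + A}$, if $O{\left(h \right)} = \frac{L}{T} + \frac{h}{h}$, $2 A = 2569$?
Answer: $\frac{\sqrt{251678}}{14} \approx 35.834$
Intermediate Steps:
$A = \frac{2569}{2}$ ($A = \frac{1}{2} \cdot 2569 = \frac{2569}{2} \approx 1284.5$)
$O{\left(h \right)} = - \frac{3}{7}$ ($O{\left(h \right)} = - \frac{30}{21} + \frac{h}{h} = \left(-30\right) \frac{1}{21} + 1 = - \frac{10}{7} + 1 = - \frac{3}{7}$)
$\sqrt{O{\left(3 \left(-3\right) + 0 \right)} + A} = \sqrt{- \frac{3}{7} + \frac{2569}{2}} = \sqrt{\frac{17977}{14}} = \frac{\sqrt{251678}}{14}$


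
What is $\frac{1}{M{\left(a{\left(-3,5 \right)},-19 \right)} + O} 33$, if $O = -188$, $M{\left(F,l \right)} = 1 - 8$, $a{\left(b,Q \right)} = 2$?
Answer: $- \frac{11}{65} \approx -0.16923$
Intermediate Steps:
$M{\left(F,l \right)} = -7$ ($M{\left(F,l \right)} = 1 - 8 = -7$)
$\frac{1}{M{\left(a{\left(-3,5 \right)},-19 \right)} + O} 33 = \frac{1}{-7 - 188} \cdot 33 = \frac{1}{-195} \cdot 33 = \left(- \frac{1}{195}\right) 33 = - \frac{11}{65}$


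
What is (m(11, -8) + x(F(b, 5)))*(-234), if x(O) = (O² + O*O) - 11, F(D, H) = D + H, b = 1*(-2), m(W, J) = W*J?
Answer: 18954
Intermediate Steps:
m(W, J) = J*W
b = -2
x(O) = -11 + 2*O² (x(O) = (O² + O²) - 11 = 2*O² - 11 = -11 + 2*O²)
(m(11, -8) + x(F(b, 5)))*(-234) = (-8*11 + (-11 + 2*(-2 + 5)²))*(-234) = (-88 + (-11 + 2*3²))*(-234) = (-88 + (-11 + 2*9))*(-234) = (-88 + (-11 + 18))*(-234) = (-88 + 7)*(-234) = -81*(-234) = 18954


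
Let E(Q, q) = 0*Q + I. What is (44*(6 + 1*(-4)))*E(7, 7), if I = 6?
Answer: 528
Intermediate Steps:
E(Q, q) = 6 (E(Q, q) = 0*Q + 6 = 0 + 6 = 6)
(44*(6 + 1*(-4)))*E(7, 7) = (44*(6 + 1*(-4)))*6 = (44*(6 - 4))*6 = (44*2)*6 = 88*6 = 528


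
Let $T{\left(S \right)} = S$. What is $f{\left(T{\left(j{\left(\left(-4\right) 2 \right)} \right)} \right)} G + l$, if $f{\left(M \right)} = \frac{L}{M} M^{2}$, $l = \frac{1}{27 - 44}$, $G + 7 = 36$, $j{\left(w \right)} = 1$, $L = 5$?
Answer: $\frac{2464}{17} \approx 144.94$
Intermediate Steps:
$G = 29$ ($G = -7 + 36 = 29$)
$l = - \frac{1}{17}$ ($l = \frac{1}{-17} = - \frac{1}{17} \approx -0.058824$)
$f{\left(M \right)} = 5 M$ ($f{\left(M \right)} = \frac{5}{M} M^{2} = 5 M$)
$f{\left(T{\left(j{\left(\left(-4\right) 2 \right)} \right)} \right)} G + l = 5 \cdot 1 \cdot 29 - \frac{1}{17} = 5 \cdot 29 - \frac{1}{17} = 145 - \frac{1}{17} = \frac{2464}{17}$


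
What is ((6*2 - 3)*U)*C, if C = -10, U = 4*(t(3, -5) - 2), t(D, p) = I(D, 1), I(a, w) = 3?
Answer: -360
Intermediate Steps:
t(D, p) = 3
U = 4 (U = 4*(3 - 2) = 4*1 = 4)
((6*2 - 3)*U)*C = ((6*2 - 3)*4)*(-10) = ((12 - 3)*4)*(-10) = (9*4)*(-10) = 36*(-10) = -360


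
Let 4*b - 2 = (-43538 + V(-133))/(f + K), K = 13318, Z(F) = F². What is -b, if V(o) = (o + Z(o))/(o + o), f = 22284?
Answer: -3450/17801 ≈ -0.19381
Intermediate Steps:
V(o) = (o + o²)/(2*o) (V(o) = (o + o²)/(o + o) = (o + o²)/((2*o)) = (o + o²)*(1/(2*o)) = (o + o²)/(2*o))
b = 3450/17801 (b = ½ + ((-43538 + (½ + (½)*(-133)))/(22284 + 13318))/4 = ½ + ((-43538 + (½ - 133/2))/35602)/4 = ½ + ((-43538 - 66)*(1/35602))/4 = ½ + (-43604*1/35602)/4 = ½ + (¼)*(-21802/17801) = ½ - 10901/35602 = 3450/17801 ≈ 0.19381)
-b = -1*3450/17801 = -3450/17801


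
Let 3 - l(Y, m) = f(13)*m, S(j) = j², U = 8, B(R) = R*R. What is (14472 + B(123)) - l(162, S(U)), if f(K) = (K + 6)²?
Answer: 52702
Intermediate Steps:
B(R) = R²
f(K) = (6 + K)²
l(Y, m) = 3 - 361*m (l(Y, m) = 3 - (6 + 13)²*m = 3 - 19²*m = 3 - 361*m)
(14472 + B(123)) - l(162, S(U)) = (14472 + 123²) - (3 - 361*8²) = (14472 + 15129) - (3 - 361*64) = 29601 - (3 - 23104) = 29601 - 1*(-23101) = 29601 + 23101 = 52702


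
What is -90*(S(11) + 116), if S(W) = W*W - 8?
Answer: -20610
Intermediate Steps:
S(W) = -8 + W**2 (S(W) = W**2 - 8 = -8 + W**2)
-90*(S(11) + 116) = -90*((-8 + 11**2) + 116) = -90*((-8 + 121) + 116) = -90*(113 + 116) = -90*229 = -20610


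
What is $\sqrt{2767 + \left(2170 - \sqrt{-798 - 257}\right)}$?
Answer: $\sqrt{4937 - i \sqrt{1055}} \approx 70.264 - 0.2311 i$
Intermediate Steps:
$\sqrt{2767 + \left(2170 - \sqrt{-798 - 257}\right)} = \sqrt{2767 + \left(2170 - \sqrt{-1055}\right)} = \sqrt{2767 + \left(2170 - i \sqrt{1055}\right)} = \sqrt{4937 - i \sqrt{1055}}$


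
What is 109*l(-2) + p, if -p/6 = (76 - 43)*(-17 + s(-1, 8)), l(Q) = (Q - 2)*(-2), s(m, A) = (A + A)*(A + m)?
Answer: -17938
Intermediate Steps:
s(m, A) = 2*A*(A + m) (s(m, A) = (2*A)*(A + m) = 2*A*(A + m))
l(Q) = 4 - 2*Q (l(Q) = (-2 + Q)*(-2) = 4 - 2*Q)
p = -18810 (p = -6*(76 - 43)*(-17 + 2*8*(8 - 1)) = -198*(-17 + 2*8*7) = -198*(-17 + 112) = -198*95 = -6*3135 = -18810)
109*l(-2) + p = 109*(4 - 2*(-2)) - 18810 = 109*(4 + 4) - 18810 = 109*8 - 18810 = 872 - 18810 = -17938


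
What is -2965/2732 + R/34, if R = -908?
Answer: -1290733/46444 ≈ -27.791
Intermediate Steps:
-2965/2732 + R/34 = -2965/2732 - 908/34 = -2965*1/2732 - 908*1/34 = -2965/2732 - 454/17 = -1290733/46444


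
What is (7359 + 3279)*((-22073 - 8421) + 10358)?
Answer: -214206768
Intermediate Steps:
(7359 + 3279)*((-22073 - 8421) + 10358) = 10638*(-30494 + 10358) = 10638*(-20136) = -214206768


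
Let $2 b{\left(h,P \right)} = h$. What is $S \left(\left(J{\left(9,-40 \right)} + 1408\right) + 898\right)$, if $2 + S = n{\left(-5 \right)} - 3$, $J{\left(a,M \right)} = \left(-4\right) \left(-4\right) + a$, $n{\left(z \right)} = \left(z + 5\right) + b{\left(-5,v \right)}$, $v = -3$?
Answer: $- \frac{34965}{2} \approx -17483.0$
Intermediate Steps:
$b{\left(h,P \right)} = \frac{h}{2}$
$n{\left(z \right)} = \frac{5}{2} + z$ ($n{\left(z \right)} = \left(z + 5\right) + \frac{1}{2} \left(-5\right) = \left(5 + z\right) - \frac{5}{2} = \frac{5}{2} + z$)
$J{\left(a,M \right)} = 16 + a$
$S = - \frac{15}{2}$ ($S = -2 + \left(\left(\frac{5}{2} - 5\right) - 3\right) = -2 - \frac{11}{2} = - \frac{15}{2} \approx -7.5$)
$S \left(\left(J{\left(9,-40 \right)} + 1408\right) + 898\right) = - \frac{15 \left(\left(\left(16 + 9\right) + 1408\right) + 898\right)}{2} = - \frac{15 \left(\left(25 + 1408\right) + 898\right)}{2} = - \frac{15 \left(1433 + 898\right)}{2} = \left(- \frac{15}{2}\right) 2331 = - \frac{34965}{2}$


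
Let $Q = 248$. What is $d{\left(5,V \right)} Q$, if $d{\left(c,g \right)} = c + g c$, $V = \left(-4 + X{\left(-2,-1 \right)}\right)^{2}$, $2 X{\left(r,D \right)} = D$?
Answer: $26350$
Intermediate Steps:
$X{\left(r,D \right)} = \frac{D}{2}$
$V = \frac{81}{4}$ ($V = \left(-4 + \frac{1}{2} \left(-1\right)\right)^{2} = \left(-4 - \frac{1}{2}\right)^{2} = \left(- \frac{9}{2}\right)^{2} = \frac{81}{4} \approx 20.25$)
$d{\left(c,g \right)} = c + c g$
$d{\left(5,V \right)} Q = 5 \left(1 + \frac{81}{4}\right) 248 = 5 \cdot \frac{85}{4} \cdot 248 = \frac{425}{4} \cdot 248 = 26350$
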